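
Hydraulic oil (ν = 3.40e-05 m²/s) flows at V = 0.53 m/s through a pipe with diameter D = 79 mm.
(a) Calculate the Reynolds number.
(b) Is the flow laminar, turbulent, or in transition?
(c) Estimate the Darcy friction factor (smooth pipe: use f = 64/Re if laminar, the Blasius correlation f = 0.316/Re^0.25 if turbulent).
(a) Re = V·D/ν = 0.53·0.079/3.40e-05 = 1231.5
(b) Flow regime: laminar (Re < 2300)
(c) Friction factor: f = 64/Re = 64/1231.5 = 0.05197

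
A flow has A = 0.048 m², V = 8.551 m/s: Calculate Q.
Formula: Q = A V
Q = 0.048·8.551·1000 = 410.4 L/s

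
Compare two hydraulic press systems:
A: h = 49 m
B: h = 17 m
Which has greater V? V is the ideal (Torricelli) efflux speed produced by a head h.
V(A) = 31.01 m/s, V(B) = 18.26 m/s. Answer: A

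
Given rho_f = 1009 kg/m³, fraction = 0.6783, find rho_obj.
Formula: f_{sub} = \frac{\rho_{obj}}{\rho_f}
Substituting knowns: 0.6783 = rho_obj/1009
Solving for rho_obj: rho_obj = 0.6783·1009 = 684.4 kg/m³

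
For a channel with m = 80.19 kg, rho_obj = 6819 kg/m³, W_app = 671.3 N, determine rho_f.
Formula: W_{app} = mg\left(1 - \frac{\rho_f}{\rho_{obj}}\right)
Substituting knowns: 671.3 = 80.19·9.81·(1 − rho_f/6819)
Solving for rho_f: rho_f = 6819·(1 − 671.3/(80.19·9.81)) = 1000 kg/m³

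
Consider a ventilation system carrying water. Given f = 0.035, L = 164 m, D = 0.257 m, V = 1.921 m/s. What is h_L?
Formula: h_L = f \frac{L}{D} \frac{V^2}{2g}
h_L = 0.035·(164/0.257)·1.921²/(2·9.81) = 4.201 m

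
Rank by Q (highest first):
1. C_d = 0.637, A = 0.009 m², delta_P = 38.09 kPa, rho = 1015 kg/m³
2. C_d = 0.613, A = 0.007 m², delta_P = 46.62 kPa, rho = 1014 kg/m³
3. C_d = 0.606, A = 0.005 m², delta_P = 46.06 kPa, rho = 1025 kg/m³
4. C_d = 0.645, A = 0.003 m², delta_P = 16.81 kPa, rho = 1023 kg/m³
Case 1: Q = 49.67 L/s
Case 2: Q = 41.15 L/s
Case 3: Q = 28.72 L/s
Case 4: Q = 11.09 L/s
Ranking (highest first): 1, 2, 3, 4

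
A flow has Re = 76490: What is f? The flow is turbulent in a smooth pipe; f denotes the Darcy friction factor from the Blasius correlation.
Formula: f = \frac{0.316}{Re^{0.25}}
f = 0.316/76490^0.25 = 0.019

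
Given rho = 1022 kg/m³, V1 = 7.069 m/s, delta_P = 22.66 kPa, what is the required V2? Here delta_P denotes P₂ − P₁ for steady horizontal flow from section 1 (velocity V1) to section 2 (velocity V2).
Formula: \Delta P = \frac{1}{2} \rho (V_1^2 - V_2^2)
Substituting knowns: 22.66 = 0.5·1022·(7.069² − V2²)/1000
Solving for V2: V2 = √(7.069² − 2·(22.66·1000)/1022) = 2.372 m/s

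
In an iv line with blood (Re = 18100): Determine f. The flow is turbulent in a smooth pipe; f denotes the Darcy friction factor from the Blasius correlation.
Formula: f = \frac{0.316}{Re^{0.25}}
f = 0.316/18100^0.25 = 0.02724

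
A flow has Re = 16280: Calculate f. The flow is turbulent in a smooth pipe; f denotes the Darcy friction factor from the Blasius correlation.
Formula: f = \frac{0.316}{Re^{0.25}}
f = 0.316/16280^0.25 = 0.02798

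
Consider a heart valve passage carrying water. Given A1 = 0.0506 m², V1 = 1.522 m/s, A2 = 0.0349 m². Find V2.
Formula: V_2 = \frac{A_1 V_1}{A_2}
V2 = 0.0506·1.522/0.0349 = 2.207 m/s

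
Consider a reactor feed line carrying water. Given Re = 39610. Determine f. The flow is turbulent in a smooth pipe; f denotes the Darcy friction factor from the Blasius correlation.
Formula: f = \frac{0.316}{Re^{0.25}}
f = 0.316/39610^0.25 = 0.0224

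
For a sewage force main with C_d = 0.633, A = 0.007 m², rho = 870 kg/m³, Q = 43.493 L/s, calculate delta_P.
Formula: Q = C_d A \sqrt{\frac{2 \Delta P}{\rho}}
Substituting knowns: 43.493 = 0.633·0.007·√(2·(delta_P·1000)/870)·1000
Solving for delta_P: delta_P = ((43.493/1000)/(0.633·0.007))²·870/2/1000 = 41.91 kPa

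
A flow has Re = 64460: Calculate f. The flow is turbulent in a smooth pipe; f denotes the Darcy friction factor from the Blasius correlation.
Formula: f = \frac{0.316}{Re^{0.25}}
f = 0.316/64460^0.25 = 0.01983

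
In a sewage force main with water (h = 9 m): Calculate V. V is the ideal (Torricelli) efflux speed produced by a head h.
Formula: V = \sqrt{2 g h}
V = √(2·9.81·9) = 13.29 m/s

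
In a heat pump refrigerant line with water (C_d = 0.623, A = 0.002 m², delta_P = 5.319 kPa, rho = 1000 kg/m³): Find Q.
Formula: Q = C_d A \sqrt{\frac{2 \Delta P}{\rho}}
Q = 0.623·0.002·√(2·(5.319·1000)/1000)·1000 = 4.064 L/s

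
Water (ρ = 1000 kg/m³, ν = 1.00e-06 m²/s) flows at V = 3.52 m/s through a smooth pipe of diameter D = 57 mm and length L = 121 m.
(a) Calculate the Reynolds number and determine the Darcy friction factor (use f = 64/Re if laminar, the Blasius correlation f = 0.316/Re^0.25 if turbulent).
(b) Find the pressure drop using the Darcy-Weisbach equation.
(a) Re = V·D/ν = 3.52·0.057/1.00e-06 = 200640 → turbulent (Re > 4000); f = 0.316/Re^0.25 = 0.316/200640^0.25 = 0.014931 (Blasius is strictly valid for Re ≲ 1e5; used here as the smooth-pipe estimate the problem specifies)
(b) Darcy-Weisbach: ΔP = f·(L/D)·½ρV²/1000 = 0.014931·(121/0.057)·½·1000·3.52²/1000 = 196.4 kPa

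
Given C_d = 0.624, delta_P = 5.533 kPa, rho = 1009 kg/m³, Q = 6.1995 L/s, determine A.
Formula: Q = C_d A \sqrt{\frac{2 \Delta P}{\rho}}
Substituting knowns: 6.1995 = 0.624·A·√(2·(5.533·1000)/1009)·1000
Solving for A: A = (6.1995/1000)/(0.624·√(2·(5.533·1000)/1009)) = 0.003 m²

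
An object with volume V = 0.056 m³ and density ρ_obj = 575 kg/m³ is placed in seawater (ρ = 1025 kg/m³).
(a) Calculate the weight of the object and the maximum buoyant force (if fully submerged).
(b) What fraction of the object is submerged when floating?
(a) W=rho_obj*g*V=575*9.81*0.056=315.9 N; F_B(max)=rho*g*V=1025*9.81*0.056=563.1 N
(b) Floating fraction=rho_obj/rho=575/1025=0.561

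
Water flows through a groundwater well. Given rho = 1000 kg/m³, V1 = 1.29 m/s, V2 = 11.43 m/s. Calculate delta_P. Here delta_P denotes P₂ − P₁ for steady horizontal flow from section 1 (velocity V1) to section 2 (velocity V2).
Formula: \Delta P = \frac{1}{2} \rho (V_1^2 - V_2^2)
delta_P = 0.5·1000·(1.29² − 11.43²)/1000 = -64.49 kPa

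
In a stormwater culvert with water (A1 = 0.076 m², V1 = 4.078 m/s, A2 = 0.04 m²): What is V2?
Formula: V_2 = \frac{A_1 V_1}{A_2}
V2 = 0.076·4.078/0.04 = 7.748 m/s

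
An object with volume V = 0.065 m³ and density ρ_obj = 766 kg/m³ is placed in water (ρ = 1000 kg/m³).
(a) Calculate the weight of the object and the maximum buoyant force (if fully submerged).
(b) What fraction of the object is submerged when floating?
(a) W=rho_obj*g*V=766*9.81*0.065=488.4 N; F_B(max)=rho*g*V=1000*9.81*0.065=637.6 N
(b) Floating fraction=rho_obj/rho=766/1000=0.766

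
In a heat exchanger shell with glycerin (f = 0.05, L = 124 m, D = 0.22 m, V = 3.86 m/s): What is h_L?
Formula: h_L = f \frac{L}{D} \frac{V^2}{2g}
h_L = 0.05·(124/0.22)·3.86²/(2·9.81) = 21.4 m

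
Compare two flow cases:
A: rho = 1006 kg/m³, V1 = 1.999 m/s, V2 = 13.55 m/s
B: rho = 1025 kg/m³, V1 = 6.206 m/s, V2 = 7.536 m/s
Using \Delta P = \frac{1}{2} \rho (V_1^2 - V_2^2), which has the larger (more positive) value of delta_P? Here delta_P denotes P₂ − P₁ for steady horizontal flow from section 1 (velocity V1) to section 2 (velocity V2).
delta_P(A) = -90.34 kPa, delta_P(B) = -9.367 kPa. Answer: B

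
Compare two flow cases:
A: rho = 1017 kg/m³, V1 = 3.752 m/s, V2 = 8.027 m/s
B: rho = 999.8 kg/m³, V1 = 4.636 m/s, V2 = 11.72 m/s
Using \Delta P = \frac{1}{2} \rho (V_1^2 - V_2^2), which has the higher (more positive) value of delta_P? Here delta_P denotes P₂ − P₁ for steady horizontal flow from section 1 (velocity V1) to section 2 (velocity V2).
delta_P(A) = -25.61 kPa, delta_P(B) = -57.92 kPa. Answer: A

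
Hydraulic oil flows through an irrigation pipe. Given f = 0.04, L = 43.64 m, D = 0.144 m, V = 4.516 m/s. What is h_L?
Formula: h_L = f \frac{L}{D} \frac{V^2}{2g}
h_L = 0.04·(43.64/0.144)·4.516²/(2·9.81) = 12.6 m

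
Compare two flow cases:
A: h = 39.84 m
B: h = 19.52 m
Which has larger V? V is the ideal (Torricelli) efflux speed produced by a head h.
V(A) = 27.96 m/s, V(B) = 19.57 m/s. Answer: A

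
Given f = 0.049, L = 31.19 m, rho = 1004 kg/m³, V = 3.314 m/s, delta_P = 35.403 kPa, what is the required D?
Formula: \Delta P = f \frac{L}{D} \frac{\rho V^2}{2}
Substituting knowns: 35.403 = 0.049·(31.19/D)·0.5·1004·3.314²/1000
Solving for D: D = 0.049·31.19·0.5·1004·3.314²/(35.403·1000) = 0.238 m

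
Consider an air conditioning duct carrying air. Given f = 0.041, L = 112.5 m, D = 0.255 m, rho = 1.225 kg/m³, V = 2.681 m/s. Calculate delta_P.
Formula: \Delta P = f \frac{L}{D} \frac{\rho V^2}{2}
delta_P = 0.041·(112.5/0.255)·0.5·1.225·2.681²/1000 = 0.07963 kPa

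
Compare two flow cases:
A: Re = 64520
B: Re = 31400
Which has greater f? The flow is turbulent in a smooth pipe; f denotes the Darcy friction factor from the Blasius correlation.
f(A) = 0.01983, f(B) = 0.02374. Answer: B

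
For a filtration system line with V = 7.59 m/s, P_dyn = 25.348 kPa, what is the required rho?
Formula: P_{dyn} = \frac{1}{2} \rho V^2
Substituting knowns: 25.348 = 0.5·rho·7.59²/1000
Solving for rho: rho = 2·(25.348·1000)/7.59² = 880 kg/m³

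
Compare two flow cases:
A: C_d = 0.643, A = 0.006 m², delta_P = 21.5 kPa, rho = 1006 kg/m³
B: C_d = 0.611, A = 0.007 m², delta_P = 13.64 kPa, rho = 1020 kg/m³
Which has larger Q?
Q(A) = 25.22 L/s, Q(B) = 22.12 L/s. Answer: A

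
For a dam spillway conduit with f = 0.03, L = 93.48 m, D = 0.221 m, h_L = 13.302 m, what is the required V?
Formula: h_L = f \frac{L}{D} \frac{V^2}{2g}
Substituting knowns: 13.302 = 0.03·(93.48/0.221)·V²/(2·9.81)
Solving for V: V = √(13.302·2·9.81/(0.03·(93.48/0.221))) = 4.535 m/s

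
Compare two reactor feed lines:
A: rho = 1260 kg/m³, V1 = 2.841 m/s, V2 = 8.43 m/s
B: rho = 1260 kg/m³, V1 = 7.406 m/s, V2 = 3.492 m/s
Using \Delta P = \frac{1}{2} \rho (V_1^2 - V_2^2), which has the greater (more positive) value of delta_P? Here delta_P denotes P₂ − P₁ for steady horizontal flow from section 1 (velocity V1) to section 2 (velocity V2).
delta_P(A) = -39.69 kPa, delta_P(B) = 26.87 kPa. Answer: B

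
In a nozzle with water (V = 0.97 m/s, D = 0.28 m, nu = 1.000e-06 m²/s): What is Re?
Formula: Re = \frac{V D}{\nu}
Re = 0.97·0.28/1.000e-06 = 271600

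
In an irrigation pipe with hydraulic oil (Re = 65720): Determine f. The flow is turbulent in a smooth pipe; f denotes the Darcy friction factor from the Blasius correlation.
Formula: f = \frac{0.316}{Re^{0.25}}
f = 0.316/65720^0.25 = 0.01974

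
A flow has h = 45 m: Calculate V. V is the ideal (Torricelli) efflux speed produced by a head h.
Formula: V = \sqrt{2 g h}
V = √(2·9.81·45) = 29.71 m/s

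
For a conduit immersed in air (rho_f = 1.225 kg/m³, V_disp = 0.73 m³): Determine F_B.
Formula: F_B = \rho_f g V_{disp}
F_B = 1.225·9.81·0.73 = 8.773 N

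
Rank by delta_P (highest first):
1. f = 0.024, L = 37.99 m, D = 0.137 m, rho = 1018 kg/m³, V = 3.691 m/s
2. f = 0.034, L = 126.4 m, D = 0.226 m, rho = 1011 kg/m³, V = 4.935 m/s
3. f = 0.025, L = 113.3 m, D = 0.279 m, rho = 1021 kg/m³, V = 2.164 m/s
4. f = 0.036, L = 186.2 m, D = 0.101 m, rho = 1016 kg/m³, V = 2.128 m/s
Case 1: delta_P = 46.15 kPa
Case 2: delta_P = 234.1 kPa
Case 3: delta_P = 24.27 kPa
Case 4: delta_P = 152.7 kPa
Ranking (highest first): 2, 4, 1, 3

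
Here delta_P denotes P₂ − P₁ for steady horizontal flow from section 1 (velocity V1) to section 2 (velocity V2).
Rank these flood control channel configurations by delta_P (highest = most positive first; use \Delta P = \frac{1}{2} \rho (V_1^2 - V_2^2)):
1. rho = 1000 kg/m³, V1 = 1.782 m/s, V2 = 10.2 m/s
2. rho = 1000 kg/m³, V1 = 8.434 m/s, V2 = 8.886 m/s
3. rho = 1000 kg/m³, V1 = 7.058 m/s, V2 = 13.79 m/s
Case 1: delta_P = -50.43 kPa
Case 2: delta_P = -3.914 kPa
Case 3: delta_P = -70.17 kPa
Ranking (highest first): 2, 1, 3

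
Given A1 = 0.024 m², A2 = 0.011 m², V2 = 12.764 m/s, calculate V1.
Formula: V_2 = \frac{A_1 V_1}{A_2}
Substituting knowns: 12.764 = 0.024·V1/0.011
Solving for V1: V1 = 12.764·0.011/0.024 = 5.85 m/s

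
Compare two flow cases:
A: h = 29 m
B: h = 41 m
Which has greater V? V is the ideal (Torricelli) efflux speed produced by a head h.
V(A) = 23.85 m/s, V(B) = 28.36 m/s. Answer: B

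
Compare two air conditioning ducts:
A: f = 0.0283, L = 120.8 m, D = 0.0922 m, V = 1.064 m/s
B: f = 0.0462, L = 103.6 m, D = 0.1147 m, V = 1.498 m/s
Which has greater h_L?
h_L(A) = 2.139 m, h_L(B) = 4.773 m. Answer: B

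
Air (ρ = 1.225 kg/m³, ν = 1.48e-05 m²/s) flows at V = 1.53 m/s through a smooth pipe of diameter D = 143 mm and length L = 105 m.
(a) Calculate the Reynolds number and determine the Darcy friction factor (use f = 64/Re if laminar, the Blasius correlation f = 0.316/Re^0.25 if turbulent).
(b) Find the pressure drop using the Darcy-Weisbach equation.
(a) Re = V·D/ν = 1.53·0.143/1.48e-05 = 14783 → turbulent (Re > 4000); f = 0.316/Re^0.25 = 0.316/14783^0.25 = 0.028658
(b) Darcy-Weisbach: ΔP = f·(L/D)·½ρV²/1000 = 0.028658·(105/0.143)·½·1.225·1.53²/1000 = 0.03017 kPa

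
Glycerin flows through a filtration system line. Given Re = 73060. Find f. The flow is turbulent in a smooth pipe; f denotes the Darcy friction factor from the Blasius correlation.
Formula: f = \frac{0.316}{Re^{0.25}}
f = 0.316/73060^0.25 = 0.01922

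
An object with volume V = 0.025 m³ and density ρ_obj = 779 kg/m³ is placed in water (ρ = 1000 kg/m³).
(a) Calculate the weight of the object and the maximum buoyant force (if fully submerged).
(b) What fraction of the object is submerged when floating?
(a) W=rho_obj*g*V=779*9.81*0.025=191.0 N; F_B(max)=rho*g*V=1000*9.81*0.025=245.2 N
(b) Floating fraction=rho_obj/rho=779/1000=0.779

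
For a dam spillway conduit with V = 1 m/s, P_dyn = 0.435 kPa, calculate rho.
Formula: P_{dyn} = \frac{1}{2} \rho V^2
Substituting knowns: 0.435 = 0.5·rho·1²/1000
Solving for rho: rho = 2·(0.435·1000)/1² = 870 kg/m³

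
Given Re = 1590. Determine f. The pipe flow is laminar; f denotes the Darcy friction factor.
Formula: f = \frac{64}{Re}
f = 64/1590 = 0.04025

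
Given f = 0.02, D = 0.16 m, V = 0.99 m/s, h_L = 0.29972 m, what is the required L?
Formula: h_L = f \frac{L}{D} \frac{V^2}{2g}
Substituting knowns: 0.29972 = 0.02·(L/0.16)·0.99²/(2·9.81)
Solving for L: L = 0.29972·2·9.81·0.16/(0.02·0.99²) = 48 m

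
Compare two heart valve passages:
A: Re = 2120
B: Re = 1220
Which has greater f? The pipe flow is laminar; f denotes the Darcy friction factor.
f(A) = 0.03019, f(B) = 0.05246. Answer: B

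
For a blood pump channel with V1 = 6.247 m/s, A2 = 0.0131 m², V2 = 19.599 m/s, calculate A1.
Formula: V_2 = \frac{A_1 V_1}{A_2}
Substituting knowns: 19.599 = A1·6.247/0.0131
Solving for A1: A1 = 19.599·0.0131/6.247 = 0.0411 m²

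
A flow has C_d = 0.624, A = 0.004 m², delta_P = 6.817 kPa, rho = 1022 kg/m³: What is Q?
Formula: Q = C_d A \sqrt{\frac{2 \Delta P}{\rho}}
Q = 0.624·0.004·√(2·(6.817·1000)/1022)·1000 = 9.117 L/s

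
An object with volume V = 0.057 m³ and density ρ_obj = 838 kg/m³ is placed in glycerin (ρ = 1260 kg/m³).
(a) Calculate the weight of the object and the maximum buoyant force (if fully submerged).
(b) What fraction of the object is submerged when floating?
(a) W=rho_obj*g*V=838*9.81*0.057=468.6 N; F_B(max)=rho*g*V=1260*9.81*0.057=704.6 N
(b) Floating fraction=rho_obj/rho=838/1260=0.665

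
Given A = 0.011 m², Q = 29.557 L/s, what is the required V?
Formula: Q = A V
Substituting knowns: 29.557 = 0.011·V·1000
Solving for V: V = (29.557/1000)/0.011 = 2.687 m/s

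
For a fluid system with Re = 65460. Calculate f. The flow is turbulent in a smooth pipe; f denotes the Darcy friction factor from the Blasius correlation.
Formula: f = \frac{0.316}{Re^{0.25}}
f = 0.316/65460^0.25 = 0.01976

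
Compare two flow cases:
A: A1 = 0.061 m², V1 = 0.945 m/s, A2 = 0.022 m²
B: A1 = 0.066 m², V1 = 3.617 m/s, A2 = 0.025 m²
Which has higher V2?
V2(A) = 2.62 m/s, V2(B) = 9.549 m/s. Answer: B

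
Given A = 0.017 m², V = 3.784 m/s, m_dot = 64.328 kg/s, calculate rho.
Formula: \dot{m} = \rho A V
Substituting knowns: 64.328 = rho·0.017·3.784
Solving for rho: rho = 64.328/(0.017·3.784) = 1000 kg/m³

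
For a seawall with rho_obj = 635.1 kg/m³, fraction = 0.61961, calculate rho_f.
Formula: f_{sub} = \frac{\rho_{obj}}{\rho_f}
Substituting knowns: 0.61961 = 635.1/rho_f
Solving for rho_f: rho_f = 635.1/0.61961 = 1025 kg/m³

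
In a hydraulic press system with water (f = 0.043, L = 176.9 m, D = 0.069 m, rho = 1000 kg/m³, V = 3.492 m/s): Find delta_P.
Formula: \Delta P = f \frac{L}{D} \frac{\rho V^2}{2}
delta_P = 0.043·(176.9/0.069)·0.5·1000·3.492²/1000 = 672.1 kPa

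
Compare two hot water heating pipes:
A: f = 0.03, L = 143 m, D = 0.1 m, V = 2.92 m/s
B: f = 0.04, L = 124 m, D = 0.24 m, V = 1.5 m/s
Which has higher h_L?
h_L(A) = 18.64 m, h_L(B) = 2.37 m. Answer: A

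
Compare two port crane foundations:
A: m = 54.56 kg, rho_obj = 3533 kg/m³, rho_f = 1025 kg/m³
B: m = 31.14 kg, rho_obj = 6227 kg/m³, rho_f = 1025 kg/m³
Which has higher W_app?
W_app(A) = 380 N, W_app(B) = 255.2 N. Answer: A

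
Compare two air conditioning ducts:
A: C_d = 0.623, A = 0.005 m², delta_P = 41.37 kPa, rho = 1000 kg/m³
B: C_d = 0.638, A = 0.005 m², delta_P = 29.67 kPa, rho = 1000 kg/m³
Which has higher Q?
Q(A) = 28.33 L/s, Q(B) = 24.57 L/s. Answer: A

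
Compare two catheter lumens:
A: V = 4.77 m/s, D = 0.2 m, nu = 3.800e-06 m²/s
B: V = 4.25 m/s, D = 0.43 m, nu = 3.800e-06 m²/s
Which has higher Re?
Re(A) = 251053, Re(B) = 480921. Answer: B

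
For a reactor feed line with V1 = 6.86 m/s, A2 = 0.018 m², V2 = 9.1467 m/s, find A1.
Formula: V_2 = \frac{A_1 V_1}{A_2}
Substituting knowns: 9.1467 = A1·6.86/0.018
Solving for A1: A1 = 9.1467·0.018/6.86 = 0.024 m²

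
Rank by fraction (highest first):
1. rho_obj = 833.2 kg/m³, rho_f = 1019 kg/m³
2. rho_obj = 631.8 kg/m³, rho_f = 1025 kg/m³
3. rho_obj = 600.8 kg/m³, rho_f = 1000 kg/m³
Case 1: fraction = 0.8177
Case 2: fraction = 0.6164
Case 3: fraction = 0.6008
Ranking (highest first): 1, 2, 3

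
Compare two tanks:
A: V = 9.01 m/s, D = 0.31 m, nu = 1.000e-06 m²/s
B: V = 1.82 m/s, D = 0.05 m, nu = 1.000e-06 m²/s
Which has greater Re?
Re(A) = 2.793e+06, Re(B) = 91000. Answer: A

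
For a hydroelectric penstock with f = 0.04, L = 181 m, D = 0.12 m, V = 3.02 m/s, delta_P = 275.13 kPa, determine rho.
Formula: \Delta P = f \frac{L}{D} \frac{\rho V^2}{2}
Substituting knowns: 275.13 = 0.04·(181/0.12)·0.5·rho·3.02²/1000
Solving for rho: rho = (275.13·1000)/(0.04·(181/0.12)·0.5·3.02²) = 1000 kg/m³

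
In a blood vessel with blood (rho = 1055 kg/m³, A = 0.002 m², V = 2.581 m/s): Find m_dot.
Formula: \dot{m} = \rho A V
m_dot = 1055·0.002·2.581 = 5.446 kg/s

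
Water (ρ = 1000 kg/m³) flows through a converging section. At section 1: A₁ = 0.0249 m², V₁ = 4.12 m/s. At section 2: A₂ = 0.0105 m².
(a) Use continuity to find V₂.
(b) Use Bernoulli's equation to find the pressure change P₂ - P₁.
(a) Continuity: A₁V₁=A₂V₂ -> V₂=A₁V₁/A₂=0.0249*4.12/0.0105=9.77 m/s
(b) Bernoulli: P₂-P₁=0.5*rho*(V₁^2-V₂^2)/1000=0.5*1000*(4.12^2-9.77^2)/1000=-39.24 kPa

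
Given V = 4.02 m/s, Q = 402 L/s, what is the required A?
Formula: Q = A V
Substituting knowns: 402 = A·4.02·1000
Solving for A: A = (402/1000)/4.02 = 0.1 m²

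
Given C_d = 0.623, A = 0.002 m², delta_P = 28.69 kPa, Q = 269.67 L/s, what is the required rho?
Formula: Q = C_d A \sqrt{\frac{2 \Delta P}{\rho}}
Substituting knowns: 269.67 = 0.623·0.002·√(2·(28.69·1000)/rho)·1000
Solving for rho: rho = 2·(28.69·1000)/((269.67/1000)/(0.623·0.002))² = 1.225 kg/m³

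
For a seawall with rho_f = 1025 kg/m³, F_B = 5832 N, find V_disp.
Formula: F_B = \rho_f g V_{disp}
Substituting knowns: 5832 = 1025·9.81·V_disp
Solving for V_disp: V_disp = 5832/(1025·9.81) = 0.58 m³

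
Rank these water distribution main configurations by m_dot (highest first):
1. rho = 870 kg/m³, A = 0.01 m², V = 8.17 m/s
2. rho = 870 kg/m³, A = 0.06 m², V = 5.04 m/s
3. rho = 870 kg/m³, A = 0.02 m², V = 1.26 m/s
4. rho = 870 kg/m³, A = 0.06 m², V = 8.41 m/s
Case 1: m_dot = 71.08 kg/s
Case 2: m_dot = 263.1 kg/s
Case 3: m_dot = 21.92 kg/s
Case 4: m_dot = 439 kg/s
Ranking (highest first): 4, 2, 1, 3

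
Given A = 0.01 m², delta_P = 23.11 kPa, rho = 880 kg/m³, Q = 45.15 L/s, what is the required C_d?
Formula: Q = C_d A \sqrt{\frac{2 \Delta P}{\rho}}
Substituting knowns: 45.15 = C_d·0.01·√(2·(23.11·1000)/880)·1000
Solving for C_d: C_d = (45.15/1000)/(0.01·√(2·(23.11·1000)/880)) = 0.623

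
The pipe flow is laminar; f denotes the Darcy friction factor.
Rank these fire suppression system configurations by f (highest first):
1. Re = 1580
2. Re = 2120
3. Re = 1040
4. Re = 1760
Case 1: f = 0.04051
Case 2: f = 0.03019
Case 3: f = 0.06154
Case 4: f = 0.03636
Ranking (highest first): 3, 1, 4, 2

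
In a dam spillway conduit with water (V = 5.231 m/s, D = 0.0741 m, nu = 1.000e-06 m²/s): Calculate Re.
Formula: Re = \frac{V D}{\nu}
Re = 5.231·0.0741/1.000e-06 = 387617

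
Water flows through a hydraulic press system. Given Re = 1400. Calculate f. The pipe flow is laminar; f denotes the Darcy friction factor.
Formula: f = \frac{64}{Re}
f = 64/1400 = 0.04571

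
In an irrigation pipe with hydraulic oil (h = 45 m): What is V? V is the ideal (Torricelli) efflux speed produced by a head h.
Formula: V = \sqrt{2 g h}
V = √(2·9.81·45) = 29.71 m/s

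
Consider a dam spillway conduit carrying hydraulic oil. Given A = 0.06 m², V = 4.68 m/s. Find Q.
Formula: Q = A V
Q = 0.06·4.68·1000 = 280.8 L/s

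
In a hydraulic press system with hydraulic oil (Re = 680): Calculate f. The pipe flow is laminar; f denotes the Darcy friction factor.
Formula: f = \frac{64}{Re}
f = 64/680 = 0.09412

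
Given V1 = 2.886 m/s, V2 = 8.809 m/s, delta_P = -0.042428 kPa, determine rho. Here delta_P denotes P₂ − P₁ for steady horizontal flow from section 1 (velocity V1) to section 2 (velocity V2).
Formula: \Delta P = \frac{1}{2} \rho (V_1^2 - V_2^2)
Substituting knowns: -0.042428 = 0.5·rho·(2.886² − 8.809²)/1000
Solving for rho: rho = 2·(-0.042428·1000)/(2.886² − 8.809²) = 1.225 kg/m³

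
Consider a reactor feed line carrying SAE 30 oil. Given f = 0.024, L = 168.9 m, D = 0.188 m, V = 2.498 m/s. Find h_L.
Formula: h_L = f \frac{L}{D} \frac{V^2}{2g}
h_L = 0.024·(168.9/0.188)·2.498²/(2·9.81) = 6.858 m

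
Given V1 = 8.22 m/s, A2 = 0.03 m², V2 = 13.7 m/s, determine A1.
Formula: V_2 = \frac{A_1 V_1}{A_2}
Substituting knowns: 13.7 = A1·8.22/0.03
Solving for A1: A1 = 13.7·0.03/8.22 = 0.05 m²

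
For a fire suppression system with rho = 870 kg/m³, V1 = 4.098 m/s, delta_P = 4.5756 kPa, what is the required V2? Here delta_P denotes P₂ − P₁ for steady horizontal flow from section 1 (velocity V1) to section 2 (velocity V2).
Formula: \Delta P = \frac{1}{2} \rho (V_1^2 - V_2^2)
Substituting knowns: 4.5756 = 0.5·870·(4.098² − V2²)/1000
Solving for V2: V2 = √(4.098² − 2·(4.5756·1000)/870) = 2.505 m/s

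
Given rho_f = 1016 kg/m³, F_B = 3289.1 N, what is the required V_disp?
Formula: F_B = \rho_f g V_{disp}
Substituting knowns: 3289.1 = 1016·9.81·V_disp
Solving for V_disp: V_disp = 3289.1/(1016·9.81) = 0.33 m³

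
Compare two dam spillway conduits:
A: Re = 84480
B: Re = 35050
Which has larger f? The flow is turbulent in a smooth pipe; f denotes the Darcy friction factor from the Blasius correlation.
f(A) = 0.01854, f(B) = 0.02309. Answer: B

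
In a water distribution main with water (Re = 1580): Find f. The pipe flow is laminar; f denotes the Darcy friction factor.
Formula: f = \frac{64}{Re}
f = 64/1580 = 0.04051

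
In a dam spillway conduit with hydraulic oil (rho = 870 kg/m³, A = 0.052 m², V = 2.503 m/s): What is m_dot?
Formula: \dot{m} = \rho A V
m_dot = 870·0.052·2.503 = 113.2 kg/s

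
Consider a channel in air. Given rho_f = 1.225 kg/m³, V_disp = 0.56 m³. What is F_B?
Formula: F_B = \rho_f g V_{disp}
F_B = 1.225·9.81·0.56 = 6.73 N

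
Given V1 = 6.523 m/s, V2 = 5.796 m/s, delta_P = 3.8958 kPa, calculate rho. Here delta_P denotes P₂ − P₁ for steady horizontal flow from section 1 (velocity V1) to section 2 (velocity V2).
Formula: \Delta P = \frac{1}{2} \rho (V_1^2 - V_2^2)
Substituting knowns: 3.8958 = 0.5·rho·(6.523² − 5.796²)/1000
Solving for rho: rho = 2·(3.8958·1000)/(6.523² − 5.796²) = 870 kg/m³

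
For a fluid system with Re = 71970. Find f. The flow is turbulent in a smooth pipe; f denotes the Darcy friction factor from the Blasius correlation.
Formula: f = \frac{0.316}{Re^{0.25}}
f = 0.316/71970^0.25 = 0.01929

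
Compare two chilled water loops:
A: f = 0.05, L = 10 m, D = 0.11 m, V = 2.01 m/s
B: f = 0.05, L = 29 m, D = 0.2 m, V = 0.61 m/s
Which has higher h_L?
h_L(A) = 0.936 m, h_L(B) = 0.1375 m. Answer: A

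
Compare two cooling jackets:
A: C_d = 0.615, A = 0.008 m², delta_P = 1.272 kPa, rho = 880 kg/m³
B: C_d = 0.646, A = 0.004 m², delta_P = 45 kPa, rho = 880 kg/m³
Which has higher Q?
Q(A) = 8.365 L/s, Q(B) = 26.13 L/s. Answer: B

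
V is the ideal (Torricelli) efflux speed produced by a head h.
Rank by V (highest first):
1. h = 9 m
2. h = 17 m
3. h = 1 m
Case 1: V = 13.29 m/s
Case 2: V = 18.26 m/s
Case 3: V = 4.429 m/s
Ranking (highest first): 2, 1, 3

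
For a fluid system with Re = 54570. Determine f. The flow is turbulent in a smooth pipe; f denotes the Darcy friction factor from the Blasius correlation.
Formula: f = \frac{0.316}{Re^{0.25}}
f = 0.316/54570^0.25 = 0.02068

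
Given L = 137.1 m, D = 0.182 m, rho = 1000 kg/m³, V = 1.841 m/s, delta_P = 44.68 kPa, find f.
Formula: \Delta P = f \frac{L}{D} \frac{\rho V^2}{2}
Substituting knowns: 44.68 = f·(137.1/0.182)·0.5·1000·1.841²/1000
Solving for f: f = (44.68·1000)/((137.1/0.182)·0.5·1000·1.841²) = 0.035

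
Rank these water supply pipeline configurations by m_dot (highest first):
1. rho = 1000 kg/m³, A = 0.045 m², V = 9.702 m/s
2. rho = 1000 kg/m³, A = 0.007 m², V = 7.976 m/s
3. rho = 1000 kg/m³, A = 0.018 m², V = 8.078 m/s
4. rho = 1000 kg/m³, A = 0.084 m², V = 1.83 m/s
Case 1: m_dot = 436.6 kg/s
Case 2: m_dot = 55.83 kg/s
Case 3: m_dot = 145.4 kg/s
Case 4: m_dot = 153.7 kg/s
Ranking (highest first): 1, 4, 3, 2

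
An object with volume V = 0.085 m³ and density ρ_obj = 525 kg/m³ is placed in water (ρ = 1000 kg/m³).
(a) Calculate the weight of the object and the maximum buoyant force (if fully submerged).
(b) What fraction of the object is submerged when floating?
(a) W=rho_obj*g*V=525*9.81*0.085=437.8 N; F_B(max)=rho*g*V=1000*9.81*0.085=833.9 N
(b) Floating fraction=rho_obj/rho=525/1000=0.525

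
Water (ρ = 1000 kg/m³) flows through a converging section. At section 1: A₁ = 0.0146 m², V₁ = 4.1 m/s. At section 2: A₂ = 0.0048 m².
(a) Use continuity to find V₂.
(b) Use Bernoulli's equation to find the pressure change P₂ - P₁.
(a) Continuity: A₁V₁=A₂V₂ -> V₂=A₁V₁/A₂=0.0146*4.1/0.0048=12.47 m/s
(b) Bernoulli: P₂-P₁=0.5*rho*(V₁^2-V₂^2)/1000=0.5*1000*(4.1^2-12.47^2)/1000=-69.35 kPa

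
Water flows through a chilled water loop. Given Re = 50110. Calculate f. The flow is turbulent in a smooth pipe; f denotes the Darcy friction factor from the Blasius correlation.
Formula: f = \frac{0.316}{Re^{0.25}}
f = 0.316/50110^0.25 = 0.02112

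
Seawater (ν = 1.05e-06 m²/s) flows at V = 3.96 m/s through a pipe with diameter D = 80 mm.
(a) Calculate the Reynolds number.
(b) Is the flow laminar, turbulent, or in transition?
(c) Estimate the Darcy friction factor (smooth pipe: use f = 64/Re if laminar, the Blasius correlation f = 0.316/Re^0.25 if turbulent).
(a) Re = V·D/ν = 3.96·0.08/1.05e-06 = 301710
(b) Flow regime: turbulent (Re > 4000)
(c) Friction factor: f = 0.316/Re^0.25 = 0.316/301710^0.25 = 0.01348 (Blasius is strictly valid for Re ≲ 1e5; used here as the smooth-pipe estimate the problem specifies)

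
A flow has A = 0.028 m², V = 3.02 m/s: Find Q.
Formula: Q = A V
Q = 0.028·3.02·1000 = 84.56 L/s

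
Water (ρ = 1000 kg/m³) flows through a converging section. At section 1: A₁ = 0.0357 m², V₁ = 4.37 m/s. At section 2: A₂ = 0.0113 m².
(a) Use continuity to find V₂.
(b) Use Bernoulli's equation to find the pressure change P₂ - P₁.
(a) Continuity: A₁V₁=A₂V₂ -> V₂=A₁V₁/A₂=0.0357*4.37/0.0113=13.81 m/s
(b) Bernoulli: P₂-P₁=0.5*rho*(V₁^2-V₂^2)/1000=0.5*1000*(4.37^2-13.81^2)/1000=-85.81 kPa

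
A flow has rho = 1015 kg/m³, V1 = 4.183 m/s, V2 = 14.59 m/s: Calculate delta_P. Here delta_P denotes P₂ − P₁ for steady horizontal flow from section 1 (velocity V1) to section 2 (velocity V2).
Formula: \Delta P = \frac{1}{2} \rho (V_1^2 - V_2^2)
delta_P = 0.5·1015·(4.183² − 14.59²)/1000 = -99.15 kPa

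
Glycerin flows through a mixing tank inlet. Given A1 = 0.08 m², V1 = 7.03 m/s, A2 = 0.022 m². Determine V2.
Formula: V_2 = \frac{A_1 V_1}{A_2}
V2 = 0.08·7.03/0.022 = 25.56 m/s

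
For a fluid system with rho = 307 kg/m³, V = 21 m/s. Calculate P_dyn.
Formula: P_{dyn} = \frac{1}{2} \rho V^2
P_dyn = 0.5·307·21²/1000 = 67.69 kPa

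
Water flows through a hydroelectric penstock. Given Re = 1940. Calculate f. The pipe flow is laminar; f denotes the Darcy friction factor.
Formula: f = \frac{64}{Re}
f = 64/1940 = 0.03299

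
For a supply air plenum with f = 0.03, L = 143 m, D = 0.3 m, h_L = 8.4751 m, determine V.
Formula: h_L = f \frac{L}{D} \frac{V^2}{2g}
Substituting knowns: 8.4751 = 0.03·(143/0.3)·V²/(2·9.81)
Solving for V: V = √(8.4751·2·9.81/(0.03·(143/0.3))) = 3.41 m/s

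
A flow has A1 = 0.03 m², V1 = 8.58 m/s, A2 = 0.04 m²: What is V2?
Formula: V_2 = \frac{A_1 V_1}{A_2}
V2 = 0.03·8.58/0.04 = 6.435 m/s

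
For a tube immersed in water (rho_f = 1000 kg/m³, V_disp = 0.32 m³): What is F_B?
Formula: F_B = \rho_f g V_{disp}
F_B = 1000·9.81·0.32 = 3139 N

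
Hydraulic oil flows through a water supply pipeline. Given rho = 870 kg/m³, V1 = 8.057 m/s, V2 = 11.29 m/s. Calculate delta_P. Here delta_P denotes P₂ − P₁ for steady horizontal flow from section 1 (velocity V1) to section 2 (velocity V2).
Formula: \Delta P = \frac{1}{2} \rho (V_1^2 - V_2^2)
delta_P = 0.5·870·(8.057² − 11.29²)/1000 = -27.21 kPa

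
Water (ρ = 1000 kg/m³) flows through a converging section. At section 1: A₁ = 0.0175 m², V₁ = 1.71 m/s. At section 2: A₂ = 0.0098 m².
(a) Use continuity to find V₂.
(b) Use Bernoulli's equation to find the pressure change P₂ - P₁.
(a) Continuity: A₁V₁=A₂V₂ -> V₂=A₁V₁/A₂=0.0175*1.71/0.0098=3.05 m/s
(b) Bernoulli: P₂-P₁=0.5*rho*(V₁^2-V₂^2)/1000=0.5*1000*(1.71^2-3.05^2)/1000=-3.189 kPa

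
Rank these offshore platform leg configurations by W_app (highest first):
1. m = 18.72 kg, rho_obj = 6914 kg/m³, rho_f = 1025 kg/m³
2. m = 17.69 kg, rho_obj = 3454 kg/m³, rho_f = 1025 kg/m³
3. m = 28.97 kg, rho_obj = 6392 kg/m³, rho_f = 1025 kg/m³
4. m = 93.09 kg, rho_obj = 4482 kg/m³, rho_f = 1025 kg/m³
Case 1: W_app = 156.4 N
Case 2: W_app = 122 N
Case 3: W_app = 238.6 N
Case 4: W_app = 704.4 N
Ranking (highest first): 4, 3, 1, 2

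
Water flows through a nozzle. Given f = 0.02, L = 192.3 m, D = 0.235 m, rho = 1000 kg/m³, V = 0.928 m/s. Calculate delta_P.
Formula: \Delta P = f \frac{L}{D} \frac{\rho V^2}{2}
delta_P = 0.02·(192.3/0.235)·0.5·1000·0.928²/1000 = 7.047 kPa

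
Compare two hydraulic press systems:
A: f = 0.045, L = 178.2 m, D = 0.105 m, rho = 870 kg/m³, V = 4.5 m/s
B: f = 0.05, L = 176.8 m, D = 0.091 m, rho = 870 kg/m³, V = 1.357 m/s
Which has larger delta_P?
delta_P(A) = 672.7 kPa, delta_P(B) = 77.81 kPa. Answer: A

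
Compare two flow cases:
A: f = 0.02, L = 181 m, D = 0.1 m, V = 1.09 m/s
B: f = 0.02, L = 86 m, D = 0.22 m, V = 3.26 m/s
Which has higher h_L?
h_L(A) = 2.192 m, h_L(B) = 4.235 m. Answer: B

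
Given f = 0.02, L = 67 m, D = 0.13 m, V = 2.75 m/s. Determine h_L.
Formula: h_L = f \frac{L}{D} \frac{V^2}{2g}
h_L = 0.02·(67/0.13)·2.75²/(2·9.81) = 3.973 m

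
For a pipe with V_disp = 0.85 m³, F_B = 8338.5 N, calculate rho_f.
Formula: F_B = \rho_f g V_{disp}
Substituting knowns: 8338.5 = rho_f·9.81·0.85
Solving for rho_f: rho_f = 8338.5/(9.81·0.85) = 1000 kg/m³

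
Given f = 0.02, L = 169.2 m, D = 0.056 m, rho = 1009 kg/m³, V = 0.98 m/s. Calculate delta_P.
Formula: \Delta P = f \frac{L}{D} \frac{\rho V^2}{2}
delta_P = 0.02·(169.2/0.056)·0.5·1009·0.98²/1000 = 29.28 kPa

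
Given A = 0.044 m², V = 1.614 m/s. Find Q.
Formula: Q = A V
Q = 0.044·1.614·1000 = 71.02 L/s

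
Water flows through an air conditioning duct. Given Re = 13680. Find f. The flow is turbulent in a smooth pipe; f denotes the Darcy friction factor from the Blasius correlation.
Formula: f = \frac{0.316}{Re^{0.25}}
f = 0.316/13680^0.25 = 0.02922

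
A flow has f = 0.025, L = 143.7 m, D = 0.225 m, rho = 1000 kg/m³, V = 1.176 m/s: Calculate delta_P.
Formula: \Delta P = f \frac{L}{D} \frac{\rho V^2}{2}
delta_P = 0.025·(143.7/0.225)·0.5·1000·1.176²/1000 = 11.04 kPa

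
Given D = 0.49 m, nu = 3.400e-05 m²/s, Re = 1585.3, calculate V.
Formula: Re = \frac{V D}{\nu}
Substituting knowns: 1585.3 = V·0.49/3.400e-05
Solving for V: V = 1585.3·3.400e-05/0.49 = 0.11 m/s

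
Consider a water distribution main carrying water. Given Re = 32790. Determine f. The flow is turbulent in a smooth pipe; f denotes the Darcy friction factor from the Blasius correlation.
Formula: f = \frac{0.316}{Re^{0.25}}
f = 0.316/32790^0.25 = 0.02348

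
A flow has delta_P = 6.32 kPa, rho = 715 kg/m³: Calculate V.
Formula: V = \sqrt{\frac{2 \Delta P}{\rho}}
V = √(2·(6.32·1000)/715) = 4.205 m/s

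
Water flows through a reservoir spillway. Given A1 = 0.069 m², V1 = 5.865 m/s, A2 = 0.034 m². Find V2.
Formula: V_2 = \frac{A_1 V_1}{A_2}
V2 = 0.069·5.865/0.034 = 11.9 m/s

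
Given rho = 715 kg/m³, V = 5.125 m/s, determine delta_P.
Formula: V = \sqrt{\frac{2 \Delta P}{\rho}}
Substituting knowns: 5.125 = √(2·(delta_P·1000)/715)
Solving for delta_P: delta_P = 5.125²·715/2/1000 = 9.39 kPa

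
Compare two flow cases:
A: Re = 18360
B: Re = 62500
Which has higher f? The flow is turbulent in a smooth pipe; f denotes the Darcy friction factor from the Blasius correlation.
f(A) = 0.02715, f(B) = 0.01999. Answer: A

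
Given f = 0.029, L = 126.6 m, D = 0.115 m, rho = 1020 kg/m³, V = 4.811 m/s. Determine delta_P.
Formula: \Delta P = f \frac{L}{D} \frac{\rho V^2}{2}
delta_P = 0.029·(126.6/0.115)·0.5·1020·4.811²/1000 = 376.9 kPa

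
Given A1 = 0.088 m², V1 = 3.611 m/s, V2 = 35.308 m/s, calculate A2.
Formula: V_2 = \frac{A_1 V_1}{A_2}
Substituting knowns: 35.308 = 0.088·3.611/A2
Solving for A2: A2 = 0.088·3.611/35.308 = 0.009 m²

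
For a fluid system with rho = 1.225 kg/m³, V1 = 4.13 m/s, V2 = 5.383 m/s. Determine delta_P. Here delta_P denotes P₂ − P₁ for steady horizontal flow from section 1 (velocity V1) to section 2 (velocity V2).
Formula: \Delta P = \frac{1}{2} \rho (V_1^2 - V_2^2)
delta_P = 0.5·1.225·(4.13² − 5.383²)/1000 = -0.007301 kPa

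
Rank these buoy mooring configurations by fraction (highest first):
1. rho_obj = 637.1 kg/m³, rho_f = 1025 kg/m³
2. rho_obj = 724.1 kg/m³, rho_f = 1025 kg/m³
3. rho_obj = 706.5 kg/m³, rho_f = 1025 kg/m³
Case 1: fraction = 0.6216
Case 2: fraction = 0.7064
Case 3: fraction = 0.6893
Ranking (highest first): 2, 3, 1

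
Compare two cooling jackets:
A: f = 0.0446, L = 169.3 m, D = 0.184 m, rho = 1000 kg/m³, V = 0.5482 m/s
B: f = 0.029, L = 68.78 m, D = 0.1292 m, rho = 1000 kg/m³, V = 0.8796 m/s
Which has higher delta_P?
delta_P(A) = 6.166 kPa, delta_P(B) = 5.972 kPa. Answer: A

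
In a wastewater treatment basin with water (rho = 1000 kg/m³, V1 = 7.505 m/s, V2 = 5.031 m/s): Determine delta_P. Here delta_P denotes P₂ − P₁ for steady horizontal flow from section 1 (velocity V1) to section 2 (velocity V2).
Formula: \Delta P = \frac{1}{2} \rho (V_1^2 - V_2^2)
delta_P = 0.5·1000·(7.505² − 5.031²)/1000 = 15.51 kPa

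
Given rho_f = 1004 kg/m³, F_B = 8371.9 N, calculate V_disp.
Formula: F_B = \rho_f g V_{disp}
Substituting knowns: 8371.9 = 1004·9.81·V_disp
Solving for V_disp: V_disp = 8371.9/(1004·9.81) = 0.85 m³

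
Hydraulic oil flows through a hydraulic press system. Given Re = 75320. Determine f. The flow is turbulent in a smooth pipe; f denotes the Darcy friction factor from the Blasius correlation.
Formula: f = \frac{0.316}{Re^{0.25}}
f = 0.316/75320^0.25 = 0.01907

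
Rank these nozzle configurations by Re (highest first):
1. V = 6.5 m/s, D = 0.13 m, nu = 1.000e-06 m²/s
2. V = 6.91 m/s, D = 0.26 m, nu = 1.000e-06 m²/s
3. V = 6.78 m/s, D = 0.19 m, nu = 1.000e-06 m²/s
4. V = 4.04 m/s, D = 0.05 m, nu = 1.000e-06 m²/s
Case 1: Re = 845000
Case 2: Re = 1.797e+06
Case 3: Re = 1.288e+06
Case 4: Re = 202000
Ranking (highest first): 2, 3, 1, 4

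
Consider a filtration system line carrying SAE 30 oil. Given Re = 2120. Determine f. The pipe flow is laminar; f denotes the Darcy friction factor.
Formula: f = \frac{64}{Re}
f = 64/2120 = 0.03019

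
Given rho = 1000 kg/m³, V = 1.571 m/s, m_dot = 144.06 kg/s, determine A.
Formula: \dot{m} = \rho A V
Substituting knowns: 144.06 = 1000·A·1.571
Solving for A: A = 144.06/(1000·1.571) = 0.0917 m²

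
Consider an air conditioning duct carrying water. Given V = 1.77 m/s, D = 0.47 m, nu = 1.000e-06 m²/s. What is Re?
Formula: Re = \frac{V D}{\nu}
Re = 1.77·0.47/1.000e-06 = 831900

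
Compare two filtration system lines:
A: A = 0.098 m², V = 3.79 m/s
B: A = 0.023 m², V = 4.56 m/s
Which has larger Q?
Q(A) = 371.4 L/s, Q(B) = 104.9 L/s. Answer: A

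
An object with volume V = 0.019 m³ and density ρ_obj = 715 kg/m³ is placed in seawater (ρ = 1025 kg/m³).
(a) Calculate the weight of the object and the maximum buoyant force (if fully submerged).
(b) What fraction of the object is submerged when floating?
(a) W=rho_obj*g*V=715*9.81*0.019=133.3 N; F_B(max)=rho*g*V=1025*9.81*0.019=191.0 N
(b) Floating fraction=rho_obj/rho=715/1025=0.698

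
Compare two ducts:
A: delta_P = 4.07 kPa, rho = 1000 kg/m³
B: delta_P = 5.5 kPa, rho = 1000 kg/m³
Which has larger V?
V(A) = 2.853 m/s, V(B) = 3.317 m/s. Answer: B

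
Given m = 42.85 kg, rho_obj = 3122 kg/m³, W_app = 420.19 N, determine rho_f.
Formula: W_{app} = mg\left(1 - \frac{\rho_f}{\rho_{obj}}\right)
Substituting knowns: 420.19 = 42.85·9.81·(1 − rho_f/3122)
Solving for rho_f: rho_f = 3122·(1 − 420.19/(42.85·9.81)) = 1.251 kg/m³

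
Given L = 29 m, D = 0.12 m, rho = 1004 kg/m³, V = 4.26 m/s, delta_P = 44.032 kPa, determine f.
Formula: \Delta P = f \frac{L}{D} \frac{\rho V^2}{2}
Substituting knowns: 44.032 = f·(29/0.12)·0.5·1004·4.26²/1000
Solving for f: f = (44.032·1000)/((29/0.12)·0.5·1004·4.26²) = 0.02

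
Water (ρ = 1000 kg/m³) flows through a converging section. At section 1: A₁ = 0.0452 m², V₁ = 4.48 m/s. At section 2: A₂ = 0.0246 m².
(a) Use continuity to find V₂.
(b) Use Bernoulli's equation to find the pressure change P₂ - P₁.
(a) Continuity: A₁V₁=A₂V₂ -> V₂=A₁V₁/A₂=0.0452*4.48/0.0246=8.23 m/s
(b) Bernoulli: P₂-P₁=0.5*rho*(V₁^2-V₂^2)/1000=0.5*1000*(4.48^2-8.23^2)/1000=-23.83 kPa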